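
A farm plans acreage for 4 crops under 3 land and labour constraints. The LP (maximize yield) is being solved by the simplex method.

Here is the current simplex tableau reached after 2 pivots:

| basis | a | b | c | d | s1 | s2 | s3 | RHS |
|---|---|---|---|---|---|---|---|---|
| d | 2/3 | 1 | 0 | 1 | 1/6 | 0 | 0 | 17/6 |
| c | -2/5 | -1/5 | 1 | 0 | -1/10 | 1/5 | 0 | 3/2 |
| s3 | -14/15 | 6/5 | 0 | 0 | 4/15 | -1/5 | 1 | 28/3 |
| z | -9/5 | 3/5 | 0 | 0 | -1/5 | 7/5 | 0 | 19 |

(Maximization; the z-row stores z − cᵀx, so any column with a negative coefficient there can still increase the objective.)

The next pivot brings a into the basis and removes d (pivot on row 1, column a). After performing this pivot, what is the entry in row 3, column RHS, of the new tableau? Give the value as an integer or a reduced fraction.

Pivot element is row 1, column a: 2/3.
Normalize row 1: new (row 1, RHS) = (17/6)/(2/3) = 17/4.
row 3 ← row 3 − (-14/15)·(new row 1): 28/3 − (-14/15)·(17/4) = 133/10.

133/10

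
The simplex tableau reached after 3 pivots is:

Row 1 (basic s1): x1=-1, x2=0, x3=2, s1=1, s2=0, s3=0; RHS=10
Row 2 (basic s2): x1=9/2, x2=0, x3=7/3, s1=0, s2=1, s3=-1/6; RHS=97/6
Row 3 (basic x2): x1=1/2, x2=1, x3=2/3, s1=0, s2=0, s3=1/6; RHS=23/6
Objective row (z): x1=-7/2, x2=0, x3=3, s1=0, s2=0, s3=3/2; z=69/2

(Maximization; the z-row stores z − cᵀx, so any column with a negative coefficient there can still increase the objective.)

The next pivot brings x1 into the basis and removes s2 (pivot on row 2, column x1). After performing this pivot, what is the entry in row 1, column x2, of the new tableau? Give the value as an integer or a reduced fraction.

Pivot element is row 2, column x1: 9/2.
Normalize row 2: new (row 2, x2) = 0/(9/2) = 0.
row 1 ← row 1 − (-1)·(new row 2): 0 − (-1)·0 = 0.

0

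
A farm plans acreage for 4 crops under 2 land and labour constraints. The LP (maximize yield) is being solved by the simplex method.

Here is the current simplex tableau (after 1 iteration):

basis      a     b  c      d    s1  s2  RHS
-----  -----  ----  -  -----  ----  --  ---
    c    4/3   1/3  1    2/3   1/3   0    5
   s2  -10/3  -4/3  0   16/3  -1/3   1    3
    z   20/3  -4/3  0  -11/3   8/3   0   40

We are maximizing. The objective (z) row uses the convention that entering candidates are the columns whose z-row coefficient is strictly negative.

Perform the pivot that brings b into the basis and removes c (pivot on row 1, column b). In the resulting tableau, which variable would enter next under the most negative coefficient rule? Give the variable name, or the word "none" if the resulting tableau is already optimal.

Pivot element 1/3. New z-row = old z-row − (-4/3)·(row 1/(1/3)).
Updated z-row coefficients: a: 12, b: 0, c: 4, d: -1, s1: 4, s2: 0.
The most negative is -1 in column d, so d would enter next.

d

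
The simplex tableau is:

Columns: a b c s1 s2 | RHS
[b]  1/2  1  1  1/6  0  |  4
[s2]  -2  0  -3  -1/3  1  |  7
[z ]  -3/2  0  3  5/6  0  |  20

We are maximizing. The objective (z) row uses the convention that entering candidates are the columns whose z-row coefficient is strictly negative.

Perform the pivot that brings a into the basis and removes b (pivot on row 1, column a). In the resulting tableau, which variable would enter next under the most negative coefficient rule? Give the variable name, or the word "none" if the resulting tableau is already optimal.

none

Pivot element 1/2. New z-row = old z-row − (-3/2)·(row 1/(1/2)).
Updated z-row coefficients: a: 0, b: 3, c: 6, s1: 4/3, s2: 0.
No coefficient is strictly negative; the tableau after this pivot is optimal.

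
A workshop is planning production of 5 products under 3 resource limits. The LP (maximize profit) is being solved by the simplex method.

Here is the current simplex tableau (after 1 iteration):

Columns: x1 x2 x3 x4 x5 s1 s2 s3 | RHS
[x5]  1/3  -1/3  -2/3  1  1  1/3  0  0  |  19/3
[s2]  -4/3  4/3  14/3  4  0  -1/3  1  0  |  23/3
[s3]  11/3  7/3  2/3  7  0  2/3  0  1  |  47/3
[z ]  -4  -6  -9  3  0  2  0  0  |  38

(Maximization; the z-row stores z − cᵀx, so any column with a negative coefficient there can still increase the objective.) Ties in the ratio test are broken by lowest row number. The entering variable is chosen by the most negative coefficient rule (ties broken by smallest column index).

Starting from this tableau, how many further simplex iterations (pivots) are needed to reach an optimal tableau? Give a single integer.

pivot: x3 in, s2 out → z = 739/14
pivot: x1 in, s3 out → z = 1397/18
No improving column remains; optimal.

2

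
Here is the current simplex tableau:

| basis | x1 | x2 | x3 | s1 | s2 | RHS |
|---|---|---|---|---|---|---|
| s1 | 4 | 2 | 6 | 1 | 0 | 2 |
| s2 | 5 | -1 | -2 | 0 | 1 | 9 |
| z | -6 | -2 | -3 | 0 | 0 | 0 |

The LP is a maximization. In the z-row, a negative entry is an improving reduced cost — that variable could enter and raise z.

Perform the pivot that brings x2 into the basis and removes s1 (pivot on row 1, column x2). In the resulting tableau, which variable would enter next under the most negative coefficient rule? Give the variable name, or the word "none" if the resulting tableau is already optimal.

x1

Pivot element 2. New z-row = old z-row − (-2)·(row 1/2).
Updated z-row coefficients: x1: -2, x2: 0, x3: 3, s1: 1, s2: 0.
The most negative is -2 in column x1, so x1 would enter next.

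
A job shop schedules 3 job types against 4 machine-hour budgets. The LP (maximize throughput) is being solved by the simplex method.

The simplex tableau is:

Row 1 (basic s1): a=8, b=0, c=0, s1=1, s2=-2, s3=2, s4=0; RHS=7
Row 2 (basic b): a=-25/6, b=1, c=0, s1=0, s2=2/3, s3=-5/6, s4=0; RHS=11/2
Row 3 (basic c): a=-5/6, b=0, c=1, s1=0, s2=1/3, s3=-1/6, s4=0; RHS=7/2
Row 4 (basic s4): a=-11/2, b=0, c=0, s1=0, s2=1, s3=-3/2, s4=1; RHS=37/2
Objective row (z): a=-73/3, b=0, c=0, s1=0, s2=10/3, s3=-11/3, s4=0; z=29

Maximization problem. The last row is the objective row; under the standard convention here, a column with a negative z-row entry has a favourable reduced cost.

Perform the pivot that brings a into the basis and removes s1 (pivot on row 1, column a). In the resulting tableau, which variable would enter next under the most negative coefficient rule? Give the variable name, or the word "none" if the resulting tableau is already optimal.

s2

Pivot element 8. New z-row = old z-row − (-73/3)·(row 1/8).
Updated z-row coefficients: a: 0, b: 0, c: 0, s1: 73/24, s2: -11/4, s3: 29/12, s4: 0.
The most negative is -11/4 in column s2, so s2 would enter next.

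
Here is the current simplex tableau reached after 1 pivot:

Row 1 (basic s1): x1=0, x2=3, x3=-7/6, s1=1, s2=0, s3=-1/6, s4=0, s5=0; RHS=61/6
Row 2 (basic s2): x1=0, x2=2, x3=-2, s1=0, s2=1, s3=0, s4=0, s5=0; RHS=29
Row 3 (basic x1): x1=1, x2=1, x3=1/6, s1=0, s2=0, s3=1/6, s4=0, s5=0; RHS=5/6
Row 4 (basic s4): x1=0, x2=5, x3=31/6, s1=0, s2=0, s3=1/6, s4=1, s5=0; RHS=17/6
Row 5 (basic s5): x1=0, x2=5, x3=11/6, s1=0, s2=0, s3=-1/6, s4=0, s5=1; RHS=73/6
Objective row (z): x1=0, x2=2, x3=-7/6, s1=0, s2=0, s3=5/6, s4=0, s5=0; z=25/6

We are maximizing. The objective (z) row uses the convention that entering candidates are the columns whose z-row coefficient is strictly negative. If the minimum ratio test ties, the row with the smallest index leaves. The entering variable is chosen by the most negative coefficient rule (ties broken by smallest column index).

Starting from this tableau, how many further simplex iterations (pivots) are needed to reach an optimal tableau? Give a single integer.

pivot: x3 in, s4 out → z = 149/31
No improving column remains; optimal.

1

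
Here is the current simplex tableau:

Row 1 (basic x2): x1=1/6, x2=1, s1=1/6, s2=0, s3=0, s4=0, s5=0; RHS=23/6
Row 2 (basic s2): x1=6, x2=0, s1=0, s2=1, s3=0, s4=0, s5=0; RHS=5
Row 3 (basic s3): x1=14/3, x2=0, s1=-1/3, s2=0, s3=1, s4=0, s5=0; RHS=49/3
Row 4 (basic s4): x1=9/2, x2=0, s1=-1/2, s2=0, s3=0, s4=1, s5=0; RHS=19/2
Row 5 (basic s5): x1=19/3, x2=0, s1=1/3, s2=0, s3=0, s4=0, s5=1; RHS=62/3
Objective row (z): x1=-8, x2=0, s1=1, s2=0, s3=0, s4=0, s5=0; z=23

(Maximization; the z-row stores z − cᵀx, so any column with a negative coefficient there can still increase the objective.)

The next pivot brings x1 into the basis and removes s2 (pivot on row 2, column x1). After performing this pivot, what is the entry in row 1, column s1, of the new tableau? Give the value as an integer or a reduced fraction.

1/6

Pivot element is row 2, column x1: 6.
Normalize row 2: new (row 2, s1) = 0/6 = 0.
row 1 ← row 1 − (1/6)·(new row 2): 1/6 − (1/6)·0 = 1/6.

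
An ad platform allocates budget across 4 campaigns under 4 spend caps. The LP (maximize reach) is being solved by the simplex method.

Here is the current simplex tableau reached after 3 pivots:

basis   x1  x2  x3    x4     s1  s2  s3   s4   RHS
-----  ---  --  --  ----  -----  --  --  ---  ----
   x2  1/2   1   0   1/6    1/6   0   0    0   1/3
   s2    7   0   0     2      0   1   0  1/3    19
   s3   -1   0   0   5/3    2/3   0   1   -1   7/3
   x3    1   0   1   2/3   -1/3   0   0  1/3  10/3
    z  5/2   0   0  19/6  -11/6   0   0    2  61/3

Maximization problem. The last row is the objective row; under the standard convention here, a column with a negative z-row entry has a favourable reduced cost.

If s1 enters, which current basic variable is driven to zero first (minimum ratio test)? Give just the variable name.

x2

Ratios: row 1 (x2): (1/3)/(1/6) = 2; row 2 (s2): entry 0 ≤ 0, skip; row 3 (s3): (7/3)/(2/3) = 7/2; row 4 (x3): entry -1/3 ≤ 0, skip.
Minimum ratio 2 is in the x2 row, so x2 leaves.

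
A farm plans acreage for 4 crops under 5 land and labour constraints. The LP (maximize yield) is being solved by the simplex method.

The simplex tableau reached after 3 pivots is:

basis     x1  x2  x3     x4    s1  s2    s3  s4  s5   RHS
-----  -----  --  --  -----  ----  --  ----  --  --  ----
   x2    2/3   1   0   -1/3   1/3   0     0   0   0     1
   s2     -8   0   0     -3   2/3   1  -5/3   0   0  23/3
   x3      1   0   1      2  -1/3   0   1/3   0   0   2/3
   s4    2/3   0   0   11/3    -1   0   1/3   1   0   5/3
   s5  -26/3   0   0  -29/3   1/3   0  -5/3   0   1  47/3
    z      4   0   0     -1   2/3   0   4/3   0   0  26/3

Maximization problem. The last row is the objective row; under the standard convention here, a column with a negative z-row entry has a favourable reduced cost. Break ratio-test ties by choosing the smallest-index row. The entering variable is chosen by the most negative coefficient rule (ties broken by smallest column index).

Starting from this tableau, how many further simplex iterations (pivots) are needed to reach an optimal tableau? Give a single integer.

pivot: x4 in, x3 out → z = 9
No improving column remains; optimal.

1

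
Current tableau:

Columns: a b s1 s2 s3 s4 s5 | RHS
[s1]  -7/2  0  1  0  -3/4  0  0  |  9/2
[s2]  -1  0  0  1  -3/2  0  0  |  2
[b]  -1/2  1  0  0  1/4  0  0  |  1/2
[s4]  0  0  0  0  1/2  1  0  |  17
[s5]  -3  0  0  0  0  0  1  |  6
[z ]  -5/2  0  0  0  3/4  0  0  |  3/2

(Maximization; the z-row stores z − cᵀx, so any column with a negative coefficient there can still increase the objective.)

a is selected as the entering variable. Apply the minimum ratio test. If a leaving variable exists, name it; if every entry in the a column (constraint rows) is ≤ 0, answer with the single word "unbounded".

a-column entries: row 1: -7/2, row 2: -1, row 3: -1/2, row 4: 0, row 5: -3. All ≤ 0, so a can increase without bound; the LP is unbounded in this direction.

unbounded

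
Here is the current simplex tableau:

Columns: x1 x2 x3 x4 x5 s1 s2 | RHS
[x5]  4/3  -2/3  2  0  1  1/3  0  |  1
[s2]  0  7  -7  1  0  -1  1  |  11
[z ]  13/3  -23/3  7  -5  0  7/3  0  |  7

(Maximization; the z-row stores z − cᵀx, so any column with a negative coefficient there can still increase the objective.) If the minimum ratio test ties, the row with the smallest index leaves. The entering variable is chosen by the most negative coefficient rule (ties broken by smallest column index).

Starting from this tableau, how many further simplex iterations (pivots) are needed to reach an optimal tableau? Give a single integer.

3

pivot: x2 in, s2 out → z = 400/21
pivot: x4 in, x2 out → z = 62
pivot: x3 in, x5 out → z = 76
No improving column remains; optimal.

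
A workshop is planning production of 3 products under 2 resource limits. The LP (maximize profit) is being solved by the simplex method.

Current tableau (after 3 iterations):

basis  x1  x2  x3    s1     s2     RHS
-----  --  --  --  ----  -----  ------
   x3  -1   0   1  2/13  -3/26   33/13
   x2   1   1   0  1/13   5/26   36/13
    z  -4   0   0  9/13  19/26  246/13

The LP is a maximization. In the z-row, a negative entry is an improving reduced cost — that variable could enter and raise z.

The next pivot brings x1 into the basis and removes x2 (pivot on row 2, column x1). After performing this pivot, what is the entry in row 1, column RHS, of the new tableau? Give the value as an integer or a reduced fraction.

Pivot element is row 2, column x1: 1.
Normalize row 2: new (row 2, RHS) = (36/13)/1 = 36/13.
row 1 ← row 1 − (-1)·(new row 2): 33/13 − (-1)·(36/13) = 69/13.

69/13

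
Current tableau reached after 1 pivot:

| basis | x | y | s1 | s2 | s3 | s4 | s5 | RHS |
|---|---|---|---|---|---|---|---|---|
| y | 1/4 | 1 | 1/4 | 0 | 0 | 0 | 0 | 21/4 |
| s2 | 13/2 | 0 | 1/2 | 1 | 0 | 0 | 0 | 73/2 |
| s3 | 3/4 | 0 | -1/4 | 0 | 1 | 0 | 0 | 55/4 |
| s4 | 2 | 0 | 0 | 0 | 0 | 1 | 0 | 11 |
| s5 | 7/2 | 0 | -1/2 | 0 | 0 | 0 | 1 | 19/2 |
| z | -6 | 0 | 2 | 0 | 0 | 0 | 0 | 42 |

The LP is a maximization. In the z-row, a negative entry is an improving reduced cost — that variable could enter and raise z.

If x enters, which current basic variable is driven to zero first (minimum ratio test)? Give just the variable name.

Ratios: row 1 (y): (21/4)/(1/4) = 21; row 2 (s2): (73/2)/(13/2) = 73/13; row 3 (s3): (55/4)/(3/4) = 55/3; row 4 (s4): 11/2 = 11/2; row 5 (s5): (19/2)/(7/2) = 19/7.
Minimum ratio 19/7 is in the s5 row, so s5 leaves.

s5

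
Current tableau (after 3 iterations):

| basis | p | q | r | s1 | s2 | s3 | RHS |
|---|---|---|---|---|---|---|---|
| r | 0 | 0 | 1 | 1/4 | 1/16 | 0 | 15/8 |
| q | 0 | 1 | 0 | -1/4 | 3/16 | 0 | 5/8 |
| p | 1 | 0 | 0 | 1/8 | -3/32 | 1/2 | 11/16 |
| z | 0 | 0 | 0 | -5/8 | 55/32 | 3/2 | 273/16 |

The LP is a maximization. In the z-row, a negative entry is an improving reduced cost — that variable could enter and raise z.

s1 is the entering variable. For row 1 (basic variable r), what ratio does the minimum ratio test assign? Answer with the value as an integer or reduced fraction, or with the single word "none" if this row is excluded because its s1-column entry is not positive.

15/2

Ratio = RHS / (s1 entry) = (15/8) / (1/4) = 15/2.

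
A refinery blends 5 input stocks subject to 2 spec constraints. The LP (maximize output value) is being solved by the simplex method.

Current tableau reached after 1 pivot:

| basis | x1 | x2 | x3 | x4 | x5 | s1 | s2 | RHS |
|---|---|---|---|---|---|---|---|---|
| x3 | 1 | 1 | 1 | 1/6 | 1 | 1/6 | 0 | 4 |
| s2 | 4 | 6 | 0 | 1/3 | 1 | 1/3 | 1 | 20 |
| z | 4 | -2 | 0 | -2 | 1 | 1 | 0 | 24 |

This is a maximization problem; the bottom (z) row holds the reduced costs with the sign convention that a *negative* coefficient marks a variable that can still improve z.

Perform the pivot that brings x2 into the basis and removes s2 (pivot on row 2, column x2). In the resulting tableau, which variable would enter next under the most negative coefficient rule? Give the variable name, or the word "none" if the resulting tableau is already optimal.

Pivot element 6. New z-row = old z-row − (-2)·(row 2/6).
Updated z-row coefficients: x1: 16/3, x2: 0, x3: 0, x4: -17/9, x5: 4/3, s1: 10/9, s2: 1/3.
The most negative is -17/9 in column x4, so x4 would enter next.

x4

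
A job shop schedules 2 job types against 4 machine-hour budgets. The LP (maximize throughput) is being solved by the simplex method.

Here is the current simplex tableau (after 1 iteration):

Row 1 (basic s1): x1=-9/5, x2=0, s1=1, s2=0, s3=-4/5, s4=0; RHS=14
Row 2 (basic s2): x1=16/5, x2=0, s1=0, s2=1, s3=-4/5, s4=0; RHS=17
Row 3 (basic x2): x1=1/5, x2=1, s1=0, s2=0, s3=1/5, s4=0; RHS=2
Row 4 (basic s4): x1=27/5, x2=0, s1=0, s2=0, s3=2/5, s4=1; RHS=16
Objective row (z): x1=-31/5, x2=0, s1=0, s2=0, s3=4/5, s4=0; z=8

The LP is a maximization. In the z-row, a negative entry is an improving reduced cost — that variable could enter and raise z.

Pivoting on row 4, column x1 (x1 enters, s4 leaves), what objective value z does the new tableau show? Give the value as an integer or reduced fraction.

Minimum ratio for x1: 16/(27/5) = 80/27.
z changes by −(z-row coeff of x1)·ratio = −(-31/5)·(80/27) = 496/27.
New z = 8 + (496/27) = 712/27.

712/27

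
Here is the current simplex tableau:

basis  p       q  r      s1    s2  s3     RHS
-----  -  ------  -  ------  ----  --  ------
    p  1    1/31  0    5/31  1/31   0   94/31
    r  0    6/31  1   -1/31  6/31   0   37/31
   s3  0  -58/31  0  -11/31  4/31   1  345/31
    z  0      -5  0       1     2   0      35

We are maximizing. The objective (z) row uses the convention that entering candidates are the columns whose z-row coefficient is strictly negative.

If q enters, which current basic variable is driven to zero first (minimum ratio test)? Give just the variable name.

Ratios: row 1 (p): (94/31)/(1/31) = 94; row 2 (r): (37/31)/(6/31) = 37/6; row 3 (s3): entry -58/31 ≤ 0, skip.
Minimum ratio 37/6 is in the r row, so r leaves.

r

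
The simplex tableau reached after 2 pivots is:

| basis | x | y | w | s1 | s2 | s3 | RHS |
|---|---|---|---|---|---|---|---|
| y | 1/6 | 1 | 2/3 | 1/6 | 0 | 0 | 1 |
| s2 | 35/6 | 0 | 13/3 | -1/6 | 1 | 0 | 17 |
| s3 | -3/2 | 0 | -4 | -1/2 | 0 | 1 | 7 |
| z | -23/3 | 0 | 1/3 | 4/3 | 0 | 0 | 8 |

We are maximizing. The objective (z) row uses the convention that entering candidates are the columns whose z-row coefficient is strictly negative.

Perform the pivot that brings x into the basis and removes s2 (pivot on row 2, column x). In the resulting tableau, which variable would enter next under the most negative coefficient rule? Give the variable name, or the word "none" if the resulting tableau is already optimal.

Pivot element 35/6. New z-row = old z-row − (-23/3)·(row 2/(35/6)).
Updated z-row coefficients: x: 0, y: 0, w: 211/35, s1: 39/35, s2: 46/35, s3: 0.
No coefficient is strictly negative; the tableau after this pivot is optimal.

none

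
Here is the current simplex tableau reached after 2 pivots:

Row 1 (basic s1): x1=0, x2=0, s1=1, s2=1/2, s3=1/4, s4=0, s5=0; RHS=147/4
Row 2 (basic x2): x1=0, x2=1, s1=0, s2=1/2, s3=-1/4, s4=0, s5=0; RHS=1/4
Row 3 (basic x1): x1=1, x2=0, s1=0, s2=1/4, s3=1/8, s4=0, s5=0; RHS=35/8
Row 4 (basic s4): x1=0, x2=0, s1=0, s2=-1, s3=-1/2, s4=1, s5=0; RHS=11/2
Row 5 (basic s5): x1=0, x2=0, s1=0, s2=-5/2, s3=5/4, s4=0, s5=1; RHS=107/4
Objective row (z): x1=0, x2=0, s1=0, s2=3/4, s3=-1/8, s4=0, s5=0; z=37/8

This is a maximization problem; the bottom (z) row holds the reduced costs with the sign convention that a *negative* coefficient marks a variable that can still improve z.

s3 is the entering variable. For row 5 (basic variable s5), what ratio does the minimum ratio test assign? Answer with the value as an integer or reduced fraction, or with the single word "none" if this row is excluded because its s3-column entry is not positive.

107/5

Ratio = RHS / (s3 entry) = (107/4) / (5/4) = 107/5.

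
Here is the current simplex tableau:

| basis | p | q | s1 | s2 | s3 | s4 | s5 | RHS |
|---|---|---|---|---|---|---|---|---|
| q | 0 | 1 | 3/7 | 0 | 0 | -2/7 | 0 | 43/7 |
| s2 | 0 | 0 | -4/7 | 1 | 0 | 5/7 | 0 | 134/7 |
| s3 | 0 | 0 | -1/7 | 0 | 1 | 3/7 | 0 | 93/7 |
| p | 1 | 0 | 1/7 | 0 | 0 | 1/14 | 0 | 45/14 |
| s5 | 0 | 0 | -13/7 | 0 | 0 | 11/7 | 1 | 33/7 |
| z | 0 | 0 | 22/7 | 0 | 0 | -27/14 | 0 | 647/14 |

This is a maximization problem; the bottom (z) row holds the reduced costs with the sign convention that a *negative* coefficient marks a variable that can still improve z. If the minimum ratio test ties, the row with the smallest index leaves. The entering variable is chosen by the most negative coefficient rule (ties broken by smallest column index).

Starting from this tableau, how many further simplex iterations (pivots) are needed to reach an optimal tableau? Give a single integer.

1

pivot: s4 in, s5 out → z = 52
No improving column remains; optimal.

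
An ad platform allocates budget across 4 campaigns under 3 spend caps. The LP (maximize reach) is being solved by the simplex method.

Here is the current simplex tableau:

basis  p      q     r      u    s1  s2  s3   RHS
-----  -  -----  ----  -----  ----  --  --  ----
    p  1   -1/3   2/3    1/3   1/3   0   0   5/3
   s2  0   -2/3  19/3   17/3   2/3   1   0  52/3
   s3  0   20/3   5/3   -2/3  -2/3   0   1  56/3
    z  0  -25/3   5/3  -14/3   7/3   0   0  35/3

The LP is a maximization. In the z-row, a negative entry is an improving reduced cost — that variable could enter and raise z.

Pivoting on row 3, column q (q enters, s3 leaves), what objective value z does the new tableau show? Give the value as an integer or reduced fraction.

35

Minimum ratio for q: (56/3)/(20/3) = 14/5.
z changes by −(z-row coeff of q)·ratio = −(-25/3)·(14/5) = 70/3.
New z = 35/3 + (70/3) = 35.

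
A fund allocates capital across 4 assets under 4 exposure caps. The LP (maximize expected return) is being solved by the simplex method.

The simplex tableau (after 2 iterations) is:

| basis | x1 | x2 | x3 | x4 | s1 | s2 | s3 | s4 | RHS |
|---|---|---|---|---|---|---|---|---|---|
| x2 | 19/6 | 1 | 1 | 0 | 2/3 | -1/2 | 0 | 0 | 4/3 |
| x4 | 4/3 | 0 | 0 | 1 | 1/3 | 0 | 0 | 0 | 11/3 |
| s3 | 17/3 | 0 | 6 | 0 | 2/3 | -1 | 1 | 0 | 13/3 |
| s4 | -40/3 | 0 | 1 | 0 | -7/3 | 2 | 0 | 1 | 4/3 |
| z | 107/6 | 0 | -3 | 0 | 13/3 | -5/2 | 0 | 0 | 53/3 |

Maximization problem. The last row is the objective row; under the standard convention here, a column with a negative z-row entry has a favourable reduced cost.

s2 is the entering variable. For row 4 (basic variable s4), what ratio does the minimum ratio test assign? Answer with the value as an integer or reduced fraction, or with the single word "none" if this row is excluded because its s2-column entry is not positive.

2/3

Ratio = RHS / (s2 entry) = (4/3) / 2 = 2/3.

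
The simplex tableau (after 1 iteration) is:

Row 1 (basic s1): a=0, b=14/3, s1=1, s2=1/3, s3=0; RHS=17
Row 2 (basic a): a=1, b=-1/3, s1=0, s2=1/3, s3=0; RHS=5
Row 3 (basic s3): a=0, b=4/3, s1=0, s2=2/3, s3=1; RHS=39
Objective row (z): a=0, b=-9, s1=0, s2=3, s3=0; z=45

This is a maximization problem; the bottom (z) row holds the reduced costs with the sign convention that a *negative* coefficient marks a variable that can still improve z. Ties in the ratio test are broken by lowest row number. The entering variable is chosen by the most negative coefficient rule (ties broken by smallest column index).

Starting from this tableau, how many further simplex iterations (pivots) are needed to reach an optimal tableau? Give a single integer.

pivot: b in, s1 out → z = 1089/14
No improving column remains; optimal.

1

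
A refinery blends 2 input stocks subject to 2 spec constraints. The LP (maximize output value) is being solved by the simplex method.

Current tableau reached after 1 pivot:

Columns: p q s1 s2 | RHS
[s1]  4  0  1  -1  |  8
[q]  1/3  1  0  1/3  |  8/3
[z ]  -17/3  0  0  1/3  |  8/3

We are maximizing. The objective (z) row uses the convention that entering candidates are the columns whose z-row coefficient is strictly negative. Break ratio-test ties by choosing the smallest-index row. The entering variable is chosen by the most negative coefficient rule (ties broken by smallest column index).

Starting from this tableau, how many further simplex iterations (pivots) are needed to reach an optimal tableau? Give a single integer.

2

pivot: p in, s1 out → z = 14
pivot: s2 in, q out → z = 96/5
No improving column remains; optimal.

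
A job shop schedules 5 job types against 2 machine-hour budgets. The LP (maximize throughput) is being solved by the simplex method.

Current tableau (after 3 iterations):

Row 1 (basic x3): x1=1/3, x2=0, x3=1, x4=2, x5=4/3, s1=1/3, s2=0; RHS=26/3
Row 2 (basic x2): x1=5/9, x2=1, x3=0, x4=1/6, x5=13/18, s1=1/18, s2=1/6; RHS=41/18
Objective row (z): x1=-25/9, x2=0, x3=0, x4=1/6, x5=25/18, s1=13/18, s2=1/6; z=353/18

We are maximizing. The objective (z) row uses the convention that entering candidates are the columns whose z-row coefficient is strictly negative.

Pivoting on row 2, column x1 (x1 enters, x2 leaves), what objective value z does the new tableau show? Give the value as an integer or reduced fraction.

31

Minimum ratio for x1: (41/18)/(5/9) = 41/10.
z changes by −(z-row coeff of x1)·ratio = −(-25/9)·(41/10) = 205/18.
New z = 353/18 + (205/18) = 31.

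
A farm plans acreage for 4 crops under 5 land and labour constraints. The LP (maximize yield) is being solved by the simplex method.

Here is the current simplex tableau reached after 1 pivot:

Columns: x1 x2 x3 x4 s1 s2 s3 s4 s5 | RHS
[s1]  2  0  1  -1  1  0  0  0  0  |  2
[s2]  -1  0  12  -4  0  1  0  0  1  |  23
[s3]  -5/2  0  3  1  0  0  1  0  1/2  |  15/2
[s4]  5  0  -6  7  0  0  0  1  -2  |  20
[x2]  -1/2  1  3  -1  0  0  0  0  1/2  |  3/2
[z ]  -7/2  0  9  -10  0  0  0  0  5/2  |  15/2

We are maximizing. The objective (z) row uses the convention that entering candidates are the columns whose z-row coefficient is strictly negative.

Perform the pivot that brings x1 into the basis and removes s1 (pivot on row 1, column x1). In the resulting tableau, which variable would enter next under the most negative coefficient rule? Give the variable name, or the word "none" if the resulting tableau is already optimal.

x4

Pivot element 2. New z-row = old z-row − (-7/2)·(row 1/2).
Updated z-row coefficients: x1: 0, x2: 0, x3: 43/4, x4: -47/4, s1: 7/4, s2: 0, s3: 0, s4: 0, s5: 5/2.
The most negative is -47/4 in column x4, so x4 would enter next.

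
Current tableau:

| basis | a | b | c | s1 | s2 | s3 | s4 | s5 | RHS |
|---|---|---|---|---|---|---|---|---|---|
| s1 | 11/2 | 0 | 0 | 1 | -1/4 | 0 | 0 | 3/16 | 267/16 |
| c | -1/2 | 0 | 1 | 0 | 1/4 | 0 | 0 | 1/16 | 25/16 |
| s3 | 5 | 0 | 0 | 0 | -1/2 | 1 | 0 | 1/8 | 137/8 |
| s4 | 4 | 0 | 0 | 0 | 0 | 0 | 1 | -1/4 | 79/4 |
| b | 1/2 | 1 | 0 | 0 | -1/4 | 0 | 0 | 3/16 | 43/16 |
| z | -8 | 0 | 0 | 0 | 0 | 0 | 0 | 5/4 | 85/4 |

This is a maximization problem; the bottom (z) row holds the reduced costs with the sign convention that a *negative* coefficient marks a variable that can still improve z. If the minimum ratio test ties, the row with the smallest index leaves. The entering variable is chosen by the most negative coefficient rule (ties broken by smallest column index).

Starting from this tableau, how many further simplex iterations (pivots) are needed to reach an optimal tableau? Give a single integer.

pivot: a in, s1 out → z = 2003/44
pivot: s2 in, c out → z = 1009/20
No improving column remains; optimal.

2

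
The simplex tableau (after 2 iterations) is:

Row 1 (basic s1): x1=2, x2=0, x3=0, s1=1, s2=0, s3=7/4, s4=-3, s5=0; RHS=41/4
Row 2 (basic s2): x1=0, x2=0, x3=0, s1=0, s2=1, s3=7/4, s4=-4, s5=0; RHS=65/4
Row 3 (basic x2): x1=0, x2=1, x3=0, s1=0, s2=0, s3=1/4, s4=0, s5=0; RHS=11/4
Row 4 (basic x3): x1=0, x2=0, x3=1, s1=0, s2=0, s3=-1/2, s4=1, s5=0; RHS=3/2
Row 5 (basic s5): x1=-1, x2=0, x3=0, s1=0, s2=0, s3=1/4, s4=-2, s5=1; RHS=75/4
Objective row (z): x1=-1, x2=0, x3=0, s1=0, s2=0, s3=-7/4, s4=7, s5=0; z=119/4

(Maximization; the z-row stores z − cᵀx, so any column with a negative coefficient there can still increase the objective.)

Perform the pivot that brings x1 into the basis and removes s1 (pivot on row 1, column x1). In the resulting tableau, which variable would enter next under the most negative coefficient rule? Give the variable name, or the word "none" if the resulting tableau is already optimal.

Pivot element 2. New z-row = old z-row − (-1)·(row 1/2).
Updated z-row coefficients: x1: 0, x2: 0, x3: 0, s1: 1/2, s2: 0, s3: -7/8, s4: 11/2, s5: 0.
The most negative is -7/8 in column s3, so s3 would enter next.

s3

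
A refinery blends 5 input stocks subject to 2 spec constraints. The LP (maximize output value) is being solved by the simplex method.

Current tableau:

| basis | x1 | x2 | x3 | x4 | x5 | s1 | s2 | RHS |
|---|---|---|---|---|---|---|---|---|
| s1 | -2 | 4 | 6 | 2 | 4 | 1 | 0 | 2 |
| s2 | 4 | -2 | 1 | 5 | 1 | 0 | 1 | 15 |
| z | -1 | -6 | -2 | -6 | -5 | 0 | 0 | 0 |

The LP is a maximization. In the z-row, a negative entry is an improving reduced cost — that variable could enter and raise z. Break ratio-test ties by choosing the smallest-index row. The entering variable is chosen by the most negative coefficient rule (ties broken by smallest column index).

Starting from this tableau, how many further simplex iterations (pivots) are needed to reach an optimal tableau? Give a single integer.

pivot: x2 in, s1 out → z = 3
pivot: x1 in, s2 out → z = 73/3
No improving column remains; optimal.

2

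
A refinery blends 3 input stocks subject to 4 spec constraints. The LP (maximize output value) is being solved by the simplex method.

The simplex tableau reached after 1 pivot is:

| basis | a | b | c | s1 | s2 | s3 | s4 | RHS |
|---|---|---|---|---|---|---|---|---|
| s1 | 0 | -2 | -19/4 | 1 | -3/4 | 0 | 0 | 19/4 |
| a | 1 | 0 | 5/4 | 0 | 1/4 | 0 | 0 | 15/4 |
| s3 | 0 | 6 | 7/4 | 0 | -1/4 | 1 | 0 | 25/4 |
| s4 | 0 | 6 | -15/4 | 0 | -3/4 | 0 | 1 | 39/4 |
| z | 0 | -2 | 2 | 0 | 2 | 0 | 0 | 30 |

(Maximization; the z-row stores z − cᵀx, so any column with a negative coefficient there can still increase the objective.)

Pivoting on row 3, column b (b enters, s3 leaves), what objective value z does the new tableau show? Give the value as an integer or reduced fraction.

Minimum ratio for b: (25/4)/6 = 25/24.
z changes by −(z-row coeff of b)·ratio = −(-2)·(25/24) = 25/12.
New z = 30 + (25/12) = 385/12.

385/12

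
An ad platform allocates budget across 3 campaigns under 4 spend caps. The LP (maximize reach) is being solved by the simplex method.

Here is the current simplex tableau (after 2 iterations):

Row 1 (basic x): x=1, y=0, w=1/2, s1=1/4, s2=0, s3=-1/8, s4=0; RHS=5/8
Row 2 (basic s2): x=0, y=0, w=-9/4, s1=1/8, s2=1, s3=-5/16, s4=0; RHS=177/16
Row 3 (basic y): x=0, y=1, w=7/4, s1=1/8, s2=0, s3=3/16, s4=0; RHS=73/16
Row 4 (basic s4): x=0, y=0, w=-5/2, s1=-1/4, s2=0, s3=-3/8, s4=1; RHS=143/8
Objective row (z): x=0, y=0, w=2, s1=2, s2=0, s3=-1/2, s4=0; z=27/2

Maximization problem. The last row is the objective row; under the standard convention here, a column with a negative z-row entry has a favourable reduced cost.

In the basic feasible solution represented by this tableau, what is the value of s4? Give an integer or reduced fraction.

143/8

s4 is basic (row 4); its value is the RHS of that row: 143/8.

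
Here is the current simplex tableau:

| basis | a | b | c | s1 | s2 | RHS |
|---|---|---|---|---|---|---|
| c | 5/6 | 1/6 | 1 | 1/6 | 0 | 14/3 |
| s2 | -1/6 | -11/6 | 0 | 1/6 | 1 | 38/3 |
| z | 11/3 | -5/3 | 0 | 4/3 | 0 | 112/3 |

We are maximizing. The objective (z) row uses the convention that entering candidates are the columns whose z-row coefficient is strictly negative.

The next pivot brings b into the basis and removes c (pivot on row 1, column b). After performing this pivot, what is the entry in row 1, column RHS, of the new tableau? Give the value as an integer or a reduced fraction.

28

Pivot element is row 1, column b: 1/6.
Normalize row 1: new (row 1, RHS) = (14/3)/(1/6) = 28.
Row 1 is the pivot row, so the entry is 28.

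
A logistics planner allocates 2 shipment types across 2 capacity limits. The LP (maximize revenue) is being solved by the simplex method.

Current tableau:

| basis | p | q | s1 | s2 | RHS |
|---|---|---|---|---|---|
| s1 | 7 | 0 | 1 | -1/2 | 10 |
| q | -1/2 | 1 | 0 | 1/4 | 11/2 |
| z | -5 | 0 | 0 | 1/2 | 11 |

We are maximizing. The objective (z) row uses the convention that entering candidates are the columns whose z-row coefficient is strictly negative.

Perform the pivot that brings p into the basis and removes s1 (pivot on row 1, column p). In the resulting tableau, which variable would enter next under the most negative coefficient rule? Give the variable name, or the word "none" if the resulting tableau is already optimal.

Pivot element 7. New z-row = old z-row − (-5)·(row 1/7).
Updated z-row coefficients: p: 0, q: 0, s1: 5/7, s2: 1/7.
No coefficient is strictly negative; the tableau after this pivot is optimal.

none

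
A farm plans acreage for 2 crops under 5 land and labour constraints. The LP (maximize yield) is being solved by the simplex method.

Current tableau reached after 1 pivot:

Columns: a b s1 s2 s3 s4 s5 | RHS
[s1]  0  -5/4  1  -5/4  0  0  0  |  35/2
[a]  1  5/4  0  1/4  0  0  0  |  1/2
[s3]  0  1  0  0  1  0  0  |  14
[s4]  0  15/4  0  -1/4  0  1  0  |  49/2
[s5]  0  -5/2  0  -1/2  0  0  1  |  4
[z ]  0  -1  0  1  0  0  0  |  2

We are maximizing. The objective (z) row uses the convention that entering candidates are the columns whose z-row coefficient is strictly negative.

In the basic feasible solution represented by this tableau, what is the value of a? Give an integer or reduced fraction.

a is basic (row 2); its value is the RHS of that row: 1/2.

1/2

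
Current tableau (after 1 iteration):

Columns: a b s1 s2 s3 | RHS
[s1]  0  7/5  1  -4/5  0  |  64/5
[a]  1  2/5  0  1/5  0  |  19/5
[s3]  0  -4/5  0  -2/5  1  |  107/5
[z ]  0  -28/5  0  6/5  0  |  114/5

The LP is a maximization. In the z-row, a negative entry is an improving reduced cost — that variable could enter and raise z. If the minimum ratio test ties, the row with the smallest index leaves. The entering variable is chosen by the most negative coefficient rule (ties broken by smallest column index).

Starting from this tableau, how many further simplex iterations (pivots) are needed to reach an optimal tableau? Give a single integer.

pivot: b in, s1 out → z = 74
pivot: s2 in, a out → z = 224/3
No improving column remains; optimal.

2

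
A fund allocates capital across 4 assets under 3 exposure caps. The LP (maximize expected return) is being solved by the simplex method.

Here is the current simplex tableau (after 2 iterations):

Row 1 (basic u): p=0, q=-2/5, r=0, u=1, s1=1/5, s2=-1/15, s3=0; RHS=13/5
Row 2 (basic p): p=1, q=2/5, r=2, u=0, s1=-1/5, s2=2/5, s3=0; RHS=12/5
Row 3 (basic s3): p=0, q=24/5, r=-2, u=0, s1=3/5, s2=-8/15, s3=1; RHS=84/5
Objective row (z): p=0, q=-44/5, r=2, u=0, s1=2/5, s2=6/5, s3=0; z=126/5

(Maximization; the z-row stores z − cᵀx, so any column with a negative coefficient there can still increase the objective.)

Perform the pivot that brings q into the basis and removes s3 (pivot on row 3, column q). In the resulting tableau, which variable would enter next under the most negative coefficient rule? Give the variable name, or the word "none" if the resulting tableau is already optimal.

Pivot element 24/5. New z-row = old z-row − (-44/5)·(row 3/(24/5)).
Updated z-row coefficients: p: 0, q: 0, r: -5/3, u: 0, s1: 3/2, s2: 2/9, s3: 11/6.
The most negative is -5/3 in column r, so r would enter next.

r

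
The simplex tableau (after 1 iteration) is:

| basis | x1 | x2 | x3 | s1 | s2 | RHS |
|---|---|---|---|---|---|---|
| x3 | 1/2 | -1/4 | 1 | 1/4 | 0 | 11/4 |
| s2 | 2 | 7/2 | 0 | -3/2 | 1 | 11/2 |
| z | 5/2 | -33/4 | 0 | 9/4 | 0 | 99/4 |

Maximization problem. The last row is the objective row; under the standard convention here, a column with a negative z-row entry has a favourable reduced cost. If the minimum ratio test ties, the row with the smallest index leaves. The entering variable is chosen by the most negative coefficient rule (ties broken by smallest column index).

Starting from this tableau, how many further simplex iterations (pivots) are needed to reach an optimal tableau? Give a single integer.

pivot: x2 in, s2 out → z = 264/7
pivot: s1 in, x3 out → z = 66
No improving column remains; optimal.

2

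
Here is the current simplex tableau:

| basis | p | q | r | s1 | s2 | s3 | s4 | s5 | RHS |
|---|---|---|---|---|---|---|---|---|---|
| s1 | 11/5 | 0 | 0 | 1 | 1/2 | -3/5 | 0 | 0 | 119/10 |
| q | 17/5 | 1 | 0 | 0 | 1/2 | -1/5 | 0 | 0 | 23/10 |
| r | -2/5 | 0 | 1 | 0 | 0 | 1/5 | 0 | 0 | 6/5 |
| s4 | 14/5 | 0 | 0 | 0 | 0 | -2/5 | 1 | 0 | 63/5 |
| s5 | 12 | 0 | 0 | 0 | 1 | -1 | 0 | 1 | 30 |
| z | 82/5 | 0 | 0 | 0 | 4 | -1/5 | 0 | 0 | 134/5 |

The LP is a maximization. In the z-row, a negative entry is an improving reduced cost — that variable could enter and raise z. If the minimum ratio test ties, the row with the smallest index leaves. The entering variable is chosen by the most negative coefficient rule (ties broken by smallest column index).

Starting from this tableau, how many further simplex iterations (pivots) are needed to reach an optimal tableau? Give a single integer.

pivot: s3 in, r out → z = 28
No improving column remains; optimal.

1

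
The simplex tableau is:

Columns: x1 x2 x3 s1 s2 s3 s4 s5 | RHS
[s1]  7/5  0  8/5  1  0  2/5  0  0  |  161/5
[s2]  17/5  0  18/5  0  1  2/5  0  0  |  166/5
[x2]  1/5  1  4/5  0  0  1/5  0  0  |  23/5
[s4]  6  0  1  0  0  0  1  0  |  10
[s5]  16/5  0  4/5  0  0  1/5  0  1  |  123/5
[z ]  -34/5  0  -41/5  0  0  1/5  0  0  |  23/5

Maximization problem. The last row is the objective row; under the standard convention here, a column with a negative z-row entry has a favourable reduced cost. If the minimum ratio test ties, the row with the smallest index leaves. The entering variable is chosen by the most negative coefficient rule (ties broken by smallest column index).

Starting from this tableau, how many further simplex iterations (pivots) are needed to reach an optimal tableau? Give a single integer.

2

pivot: x3 in, x2 out → z = 207/4
pivot: x1 in, s4 out → z = 1271/23
No improving column remains; optimal.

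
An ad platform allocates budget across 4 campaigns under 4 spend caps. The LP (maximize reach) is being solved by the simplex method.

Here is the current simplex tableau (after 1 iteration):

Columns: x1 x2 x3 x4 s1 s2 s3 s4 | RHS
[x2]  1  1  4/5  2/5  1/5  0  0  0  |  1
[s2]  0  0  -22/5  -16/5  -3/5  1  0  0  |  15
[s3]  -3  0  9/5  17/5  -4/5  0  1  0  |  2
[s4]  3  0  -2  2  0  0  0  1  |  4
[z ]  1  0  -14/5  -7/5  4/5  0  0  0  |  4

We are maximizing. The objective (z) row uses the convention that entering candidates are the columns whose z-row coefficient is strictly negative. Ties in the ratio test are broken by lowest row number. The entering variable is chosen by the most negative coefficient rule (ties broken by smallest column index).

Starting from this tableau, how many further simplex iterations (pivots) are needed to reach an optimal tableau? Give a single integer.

2

pivot: x3 in, s3 out → z = 64/9
pivot: x1 in, x2 out → z = 51/7
No improving column remains; optimal.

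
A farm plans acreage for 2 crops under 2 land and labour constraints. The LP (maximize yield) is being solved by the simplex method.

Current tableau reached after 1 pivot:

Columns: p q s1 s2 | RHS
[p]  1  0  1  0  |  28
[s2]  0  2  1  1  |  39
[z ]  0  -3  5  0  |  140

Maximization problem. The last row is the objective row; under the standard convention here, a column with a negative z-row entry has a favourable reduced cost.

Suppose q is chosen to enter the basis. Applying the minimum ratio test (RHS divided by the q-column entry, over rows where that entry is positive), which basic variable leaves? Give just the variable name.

Ratios: row 1 (p): entry 0 ≤ 0, skip; row 2 (s2): 39/2 = 39/2.
Minimum ratio 39/2 is in the s2 row, so s2 leaves.

s2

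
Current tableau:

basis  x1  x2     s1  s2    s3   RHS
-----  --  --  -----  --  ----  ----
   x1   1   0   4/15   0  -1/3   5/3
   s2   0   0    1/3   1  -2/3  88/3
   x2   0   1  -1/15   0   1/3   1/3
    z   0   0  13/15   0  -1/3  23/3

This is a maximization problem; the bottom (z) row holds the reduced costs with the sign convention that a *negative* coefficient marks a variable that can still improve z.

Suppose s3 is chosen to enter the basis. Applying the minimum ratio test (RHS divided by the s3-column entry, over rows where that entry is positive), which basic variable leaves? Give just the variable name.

Ratios: row 1 (x1): entry -1/3 ≤ 0, skip; row 2 (s2): entry -2/3 ≤ 0, skip; row 3 (x2): (1/3)/(1/3) = 1.
Minimum ratio 1 is in the x2 row, so x2 leaves.

x2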